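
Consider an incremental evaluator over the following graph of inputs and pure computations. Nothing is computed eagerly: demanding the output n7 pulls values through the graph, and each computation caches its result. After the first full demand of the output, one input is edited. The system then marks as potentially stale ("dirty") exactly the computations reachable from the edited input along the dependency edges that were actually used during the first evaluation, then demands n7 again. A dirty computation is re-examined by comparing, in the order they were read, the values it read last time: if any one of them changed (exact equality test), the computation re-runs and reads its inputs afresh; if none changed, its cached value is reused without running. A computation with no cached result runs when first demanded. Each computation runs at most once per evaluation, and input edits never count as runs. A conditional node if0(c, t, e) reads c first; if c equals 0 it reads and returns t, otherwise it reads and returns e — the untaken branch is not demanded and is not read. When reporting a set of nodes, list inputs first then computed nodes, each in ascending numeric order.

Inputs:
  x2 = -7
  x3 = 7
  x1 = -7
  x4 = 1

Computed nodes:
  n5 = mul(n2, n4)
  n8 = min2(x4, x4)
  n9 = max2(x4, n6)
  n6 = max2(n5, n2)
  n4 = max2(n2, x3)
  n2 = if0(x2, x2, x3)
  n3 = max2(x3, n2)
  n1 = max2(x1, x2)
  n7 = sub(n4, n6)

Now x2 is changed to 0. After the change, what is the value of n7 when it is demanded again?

n7 now evaluates to 7.

Initial pass — values computed on the first demand:
  n2 = if0(x2=-7 -> else branch x3) = 7
  n4 = max2(7, 7) = 7
  n5 = mul(7, 7) = 49
  n6 = max2(49, 7) = 49
  n7 = sub(7, 49) = -42

Second demand — change propagation:
  n2: re-runs because x2 -7->0; new result 0.
  n4: re-runs because n2 7->0; new result 7 (unchanged).
  n5: re-runs because n2 7->0; new result 0.
  n6: re-runs because n5 49->0; n2 7->0; new result 0.
  n7: re-runs because n6 49->0; new result 7.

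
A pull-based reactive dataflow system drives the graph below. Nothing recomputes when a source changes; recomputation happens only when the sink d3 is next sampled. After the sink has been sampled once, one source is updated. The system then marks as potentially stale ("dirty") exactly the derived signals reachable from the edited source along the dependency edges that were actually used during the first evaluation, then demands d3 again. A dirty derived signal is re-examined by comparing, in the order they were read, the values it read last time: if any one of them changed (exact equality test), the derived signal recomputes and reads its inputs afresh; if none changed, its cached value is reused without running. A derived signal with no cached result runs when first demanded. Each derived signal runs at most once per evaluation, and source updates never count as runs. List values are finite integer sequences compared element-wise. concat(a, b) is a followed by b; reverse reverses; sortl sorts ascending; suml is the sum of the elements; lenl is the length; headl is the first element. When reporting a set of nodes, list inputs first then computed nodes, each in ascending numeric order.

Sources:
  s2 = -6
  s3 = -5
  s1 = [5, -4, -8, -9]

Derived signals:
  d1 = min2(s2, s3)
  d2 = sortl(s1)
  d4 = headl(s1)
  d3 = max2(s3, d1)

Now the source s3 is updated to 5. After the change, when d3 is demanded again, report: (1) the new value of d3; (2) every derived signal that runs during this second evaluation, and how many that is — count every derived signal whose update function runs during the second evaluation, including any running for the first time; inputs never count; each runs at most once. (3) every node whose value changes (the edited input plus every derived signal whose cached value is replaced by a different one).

New value of d3: 5.
Derived signals that run: d1, d3 — 2 in total.
Values that change: s3, d3.

First evaluation (everything demanded from the output):
  d1 = min2(-6, -5) = -6
  d3 = max2(-5, -6) = -5

Propagation after the edit:
  d1: runs — s3 -5->5; result -6 (same value as before).
  d3: runs — s3 -5->5; result 5.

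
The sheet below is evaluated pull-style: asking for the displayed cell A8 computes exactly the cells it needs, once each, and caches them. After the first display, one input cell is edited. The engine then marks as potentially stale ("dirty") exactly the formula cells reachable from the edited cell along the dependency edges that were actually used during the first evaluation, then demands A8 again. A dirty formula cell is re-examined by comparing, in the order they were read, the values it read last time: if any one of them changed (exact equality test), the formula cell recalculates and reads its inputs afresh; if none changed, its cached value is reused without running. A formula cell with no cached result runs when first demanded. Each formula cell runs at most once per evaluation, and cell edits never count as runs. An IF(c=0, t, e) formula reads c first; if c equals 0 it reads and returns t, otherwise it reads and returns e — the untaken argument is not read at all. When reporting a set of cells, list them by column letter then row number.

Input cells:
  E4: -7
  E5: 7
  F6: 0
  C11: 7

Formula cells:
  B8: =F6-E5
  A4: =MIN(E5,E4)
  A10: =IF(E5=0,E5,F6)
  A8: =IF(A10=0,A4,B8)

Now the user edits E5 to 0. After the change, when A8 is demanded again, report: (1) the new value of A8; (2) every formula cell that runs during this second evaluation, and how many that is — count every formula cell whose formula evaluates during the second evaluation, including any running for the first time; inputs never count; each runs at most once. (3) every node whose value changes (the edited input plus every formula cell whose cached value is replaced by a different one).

First demand of the output computes:
  A4 = MIN(7, -7) = -7
  A10 = IF(E5=0: E5=7 -> else branch F6) = 0
  A8 = IF(A10=0: A10=0 -> then branch A4) = -7

After the edit, cleaning proceeds:
  A4: a read changed (E5 7->0) — executes, giving -7 — identical to its old value.
  A10: a read changed (E5 7->0) — executes, giving 0 — identical to its old value.
  A8: dirty, but its reads are unchanged (A10 unchanged, A4 unchanged); cached -7 stands.

Note where the cutoff bites: A8 is checked, finds nothing changed, and keeps its cache.

Demanding A8 again yields -7.
2 formula cells run: A4, A10.
The nodes whose values change: E5.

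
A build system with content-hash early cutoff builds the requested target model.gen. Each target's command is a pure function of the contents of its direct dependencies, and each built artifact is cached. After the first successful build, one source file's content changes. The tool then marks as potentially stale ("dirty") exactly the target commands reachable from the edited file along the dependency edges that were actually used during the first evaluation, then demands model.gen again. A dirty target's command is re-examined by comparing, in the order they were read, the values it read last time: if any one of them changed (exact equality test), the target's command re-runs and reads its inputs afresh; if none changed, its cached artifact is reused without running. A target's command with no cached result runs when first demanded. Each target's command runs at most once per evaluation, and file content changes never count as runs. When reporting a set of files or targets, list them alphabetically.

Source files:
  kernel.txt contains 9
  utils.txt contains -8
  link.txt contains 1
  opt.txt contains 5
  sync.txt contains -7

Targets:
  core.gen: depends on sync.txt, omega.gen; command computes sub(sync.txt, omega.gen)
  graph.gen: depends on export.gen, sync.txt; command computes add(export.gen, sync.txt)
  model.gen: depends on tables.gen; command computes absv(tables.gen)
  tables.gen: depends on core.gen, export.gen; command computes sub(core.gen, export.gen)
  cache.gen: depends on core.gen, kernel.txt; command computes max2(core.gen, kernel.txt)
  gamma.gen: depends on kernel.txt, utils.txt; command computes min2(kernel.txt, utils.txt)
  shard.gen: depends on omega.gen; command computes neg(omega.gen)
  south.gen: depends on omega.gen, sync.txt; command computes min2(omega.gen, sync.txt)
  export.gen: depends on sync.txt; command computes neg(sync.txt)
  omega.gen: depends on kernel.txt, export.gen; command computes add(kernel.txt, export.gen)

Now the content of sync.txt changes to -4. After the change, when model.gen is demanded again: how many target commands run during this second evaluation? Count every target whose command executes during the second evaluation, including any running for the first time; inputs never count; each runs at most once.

Target commands that run: core.gen, export.gen, model.gen, omega.gen, tables.gen — 5 in total.

First evaluation (everything demanded from the output):
  export.gen = neg(-7) = 7
  omega.gen = add(9, 7) = 16
  core.gen = sub(-7, 16) = -23
  tables.gen = sub(-23, 7) = -30
  model.gen = absv(-30) = 30

Propagation after the edit:
  export.gen: runs — sync.txt -7->-4; result 4.
  omega.gen: runs — export.gen 7->4; result 13.
  core.gen: runs — sync.txt -7->-4; omega.gen 16->13; result -17.
  tables.gen: runs — core.gen -23->-17; export.gen 7->4; result -21.
  model.gen: runs — tables.gen -30->-21; result 21.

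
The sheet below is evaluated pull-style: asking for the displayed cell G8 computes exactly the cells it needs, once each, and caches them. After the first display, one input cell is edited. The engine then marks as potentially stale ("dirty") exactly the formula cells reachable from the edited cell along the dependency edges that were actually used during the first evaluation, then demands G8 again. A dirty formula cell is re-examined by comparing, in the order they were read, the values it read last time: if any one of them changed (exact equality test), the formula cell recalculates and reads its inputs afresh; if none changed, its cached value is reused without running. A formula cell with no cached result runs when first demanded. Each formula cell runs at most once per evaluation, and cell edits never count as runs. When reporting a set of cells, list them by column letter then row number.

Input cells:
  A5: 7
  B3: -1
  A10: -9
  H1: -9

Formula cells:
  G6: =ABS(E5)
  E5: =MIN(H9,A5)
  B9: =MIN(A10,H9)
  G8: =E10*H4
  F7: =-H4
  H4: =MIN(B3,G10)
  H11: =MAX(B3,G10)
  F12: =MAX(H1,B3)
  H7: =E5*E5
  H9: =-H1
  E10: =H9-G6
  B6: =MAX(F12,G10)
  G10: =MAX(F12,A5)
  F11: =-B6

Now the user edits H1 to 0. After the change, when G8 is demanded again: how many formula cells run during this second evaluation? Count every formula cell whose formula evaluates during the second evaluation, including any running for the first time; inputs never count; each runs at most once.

First demand of the output computes:
  F12 = MAX(-9, -1) = -1
  G10 = MAX(-1, 7) = 7
  H4 = MIN(-1, 7) = -1
  H9 = -(-9) = 9
  E5 = MIN(9, 7) = 7
  G6 = ABS(7) = 7
  E10 = 9 - 7 = 2
  G8 = 2 * -1 = -2

After the edit, cleaning proceeds:
  F12: a read changed (H1 -9->0) — executes, giving 0.
  G10: a read changed (F12 -1->0) — executes, giving 7 — identical to its old value.
  H4: dirty, but its reads are unchanged (B3 unchanged, G10 unchanged); cached -1 stands.
  H9: a read changed (H1 -9->0) — executes, giving 0.
  E5: a read changed (H9 9->0) — executes, giving 0.
  G6: a read changed (E5 7->0) — executes, giving 0.
  E10: a read changed (H9 9->0; G6 7->0) — executes, giving 0.
  G8: a read changed (E10 2->0) — executes, giving 0.

Note where the cutoff bites: H4 is checked, finds nothing changed, and keeps its cache.

7 formula cells run: E5, E10, F12, G6, G8, G10, H9.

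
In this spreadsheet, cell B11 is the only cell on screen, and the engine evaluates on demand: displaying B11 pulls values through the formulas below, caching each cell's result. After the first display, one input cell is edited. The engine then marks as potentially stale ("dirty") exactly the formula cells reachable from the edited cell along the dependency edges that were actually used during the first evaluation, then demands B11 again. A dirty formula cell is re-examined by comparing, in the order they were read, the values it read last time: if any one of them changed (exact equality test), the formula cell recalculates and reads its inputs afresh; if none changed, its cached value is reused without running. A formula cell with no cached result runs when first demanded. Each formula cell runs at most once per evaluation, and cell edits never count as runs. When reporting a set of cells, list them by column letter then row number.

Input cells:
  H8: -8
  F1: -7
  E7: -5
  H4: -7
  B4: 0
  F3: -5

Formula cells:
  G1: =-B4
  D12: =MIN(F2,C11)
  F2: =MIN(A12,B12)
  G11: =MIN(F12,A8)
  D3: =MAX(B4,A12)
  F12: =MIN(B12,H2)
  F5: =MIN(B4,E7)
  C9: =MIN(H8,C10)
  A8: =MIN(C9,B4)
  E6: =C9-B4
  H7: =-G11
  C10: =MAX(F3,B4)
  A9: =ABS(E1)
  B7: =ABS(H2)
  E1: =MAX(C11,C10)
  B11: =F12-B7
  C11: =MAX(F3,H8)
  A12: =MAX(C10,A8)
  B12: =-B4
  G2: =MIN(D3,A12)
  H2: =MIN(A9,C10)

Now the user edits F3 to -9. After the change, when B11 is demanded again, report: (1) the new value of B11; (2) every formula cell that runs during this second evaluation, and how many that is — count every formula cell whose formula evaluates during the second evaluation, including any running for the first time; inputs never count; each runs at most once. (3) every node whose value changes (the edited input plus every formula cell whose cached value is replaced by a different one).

Initial pass — values computed on the first demand:
  B12 = -(0) = 0
  C10 = MAX(-5, 0) = 0
  C11 = MAX(-5, -8) = -5
  E1 = MAX(-5, 0) = 0
  A9 = ABS(0) = 0
  H2 = MIN(0, 0) = 0
  B7 = ABS(0) = 0
  F12 = MIN(0, 0) = 0
  B11 = 0 - 0 = 0

Second demand — change propagation:
  C10: re-runs because F3 -5->-9; new result 0 (unchanged).
  C11: re-runs because F3 -5->-9; new result -8.
  E1: re-runs because C11 -5->-8; new result 0 (unchanged).
  A9: re-examined; everything it read last time is the same (E1 unchanged) — cache 0 kept, no run.
  H2: re-examined; everything it read last time is the same (A9 unchanged, C10 unchanged) — cache 0 kept, no run.
  B7: re-examined; everything it read last time is the same (H2 unchanged) — cache 0 kept, no run.
  F12: re-examined; everything it read last time is the same (B12 unchanged, H2 unchanged) — cache 0 kept, no run.
  B11: re-examined; everything it read last time is the same (F12 unchanged, B7 unchanged) — cache 0 kept, no run.

The important point: at A9 every value read last time is unchanged, so the dirty flag clears without a run.

B11 now evaluates to 0.
Run set: C10, C11, E1 (3 run).
Changed values: C11, F3.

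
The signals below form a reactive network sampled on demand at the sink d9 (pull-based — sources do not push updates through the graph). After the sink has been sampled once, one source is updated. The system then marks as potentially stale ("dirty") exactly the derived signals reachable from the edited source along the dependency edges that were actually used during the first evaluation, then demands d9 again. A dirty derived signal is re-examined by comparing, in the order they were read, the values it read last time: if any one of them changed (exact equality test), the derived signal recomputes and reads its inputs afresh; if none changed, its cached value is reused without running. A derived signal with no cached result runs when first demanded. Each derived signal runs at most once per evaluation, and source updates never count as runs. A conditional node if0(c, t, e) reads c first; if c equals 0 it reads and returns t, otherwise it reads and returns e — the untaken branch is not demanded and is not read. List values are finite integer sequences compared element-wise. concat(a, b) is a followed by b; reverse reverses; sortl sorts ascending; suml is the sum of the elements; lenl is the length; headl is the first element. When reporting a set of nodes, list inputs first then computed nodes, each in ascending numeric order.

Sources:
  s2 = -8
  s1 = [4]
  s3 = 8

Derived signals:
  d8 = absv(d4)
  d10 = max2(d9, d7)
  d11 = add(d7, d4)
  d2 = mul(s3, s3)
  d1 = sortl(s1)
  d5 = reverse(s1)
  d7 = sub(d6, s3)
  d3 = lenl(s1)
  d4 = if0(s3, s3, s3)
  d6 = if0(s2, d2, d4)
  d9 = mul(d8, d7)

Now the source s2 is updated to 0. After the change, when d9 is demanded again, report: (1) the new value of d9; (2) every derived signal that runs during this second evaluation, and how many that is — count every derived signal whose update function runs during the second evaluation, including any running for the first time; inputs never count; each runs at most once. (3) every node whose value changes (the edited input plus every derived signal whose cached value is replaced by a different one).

Initial pass — values computed on the first demand:
  d4 = if0(s3=8 -> else branch s3) = 8
  d6 = if0(s2=-8 -> else branch d4) = 8
  d7 = sub(8, 8) = 0
  d8 = absv(8) = 8
  d9 = mul(8, 0) = 0

Second demand — change propagation:
  d2: newly demanded (no cache) — executes and yields 64.
  d6: re-runs because s2 -8->0; new result 64.
  d7: re-runs because d6 8->64; new result 56.
  d9: re-runs because d7 0->56; new result 448.

The important point: the flipped condition pulls in fresh nodes; d2 runs for the first time.

d9 now evaluates to 448.
Run set: d2, d6, d7, d9 (4 run).
Changed values: s2, d6, d7, d9.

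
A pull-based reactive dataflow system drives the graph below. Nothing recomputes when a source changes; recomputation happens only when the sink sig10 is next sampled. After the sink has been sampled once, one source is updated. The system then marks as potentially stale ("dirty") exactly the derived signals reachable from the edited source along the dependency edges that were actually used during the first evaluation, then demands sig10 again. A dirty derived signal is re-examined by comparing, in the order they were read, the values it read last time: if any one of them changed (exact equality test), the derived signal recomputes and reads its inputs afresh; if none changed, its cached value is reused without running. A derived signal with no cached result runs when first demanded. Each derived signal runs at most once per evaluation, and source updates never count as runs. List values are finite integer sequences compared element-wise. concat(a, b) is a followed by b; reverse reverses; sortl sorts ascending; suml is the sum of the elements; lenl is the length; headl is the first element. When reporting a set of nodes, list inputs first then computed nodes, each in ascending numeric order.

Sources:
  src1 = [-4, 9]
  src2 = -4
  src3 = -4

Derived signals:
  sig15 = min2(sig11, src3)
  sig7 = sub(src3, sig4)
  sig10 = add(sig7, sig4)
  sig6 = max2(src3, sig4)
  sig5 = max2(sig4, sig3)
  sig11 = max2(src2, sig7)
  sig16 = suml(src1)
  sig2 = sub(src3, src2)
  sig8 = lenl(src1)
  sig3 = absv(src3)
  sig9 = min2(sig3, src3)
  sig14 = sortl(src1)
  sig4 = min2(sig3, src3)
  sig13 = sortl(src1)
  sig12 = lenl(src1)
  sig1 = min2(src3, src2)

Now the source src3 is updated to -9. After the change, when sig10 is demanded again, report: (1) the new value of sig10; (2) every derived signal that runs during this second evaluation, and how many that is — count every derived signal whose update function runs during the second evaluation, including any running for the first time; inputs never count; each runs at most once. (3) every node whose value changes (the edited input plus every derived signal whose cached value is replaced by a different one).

New value of sig10: -9.
Derived signals that run: sig3, sig4, sig7, sig10 — 4 in total.
Values that change: src3, sig3, sig4, sig10.

First evaluation (everything demanded from the output):
  sig3 = absv(-4) = 4
  sig4 = min2(4, -4) = -4
  sig7 = sub(-4, -4) = 0
  sig10 = add(0, -4) = -4

Propagation after the edit:
  sig3: runs — src3 -4->-9; result 9.
  sig4: runs — sig3 4->9; src3 -4->-9; result -9.
  sig7: runs — src3 -4->-9; sig4 -4->-9; result 0 (same value as before).
  sig10: runs — sig4 -4->-9; result -9.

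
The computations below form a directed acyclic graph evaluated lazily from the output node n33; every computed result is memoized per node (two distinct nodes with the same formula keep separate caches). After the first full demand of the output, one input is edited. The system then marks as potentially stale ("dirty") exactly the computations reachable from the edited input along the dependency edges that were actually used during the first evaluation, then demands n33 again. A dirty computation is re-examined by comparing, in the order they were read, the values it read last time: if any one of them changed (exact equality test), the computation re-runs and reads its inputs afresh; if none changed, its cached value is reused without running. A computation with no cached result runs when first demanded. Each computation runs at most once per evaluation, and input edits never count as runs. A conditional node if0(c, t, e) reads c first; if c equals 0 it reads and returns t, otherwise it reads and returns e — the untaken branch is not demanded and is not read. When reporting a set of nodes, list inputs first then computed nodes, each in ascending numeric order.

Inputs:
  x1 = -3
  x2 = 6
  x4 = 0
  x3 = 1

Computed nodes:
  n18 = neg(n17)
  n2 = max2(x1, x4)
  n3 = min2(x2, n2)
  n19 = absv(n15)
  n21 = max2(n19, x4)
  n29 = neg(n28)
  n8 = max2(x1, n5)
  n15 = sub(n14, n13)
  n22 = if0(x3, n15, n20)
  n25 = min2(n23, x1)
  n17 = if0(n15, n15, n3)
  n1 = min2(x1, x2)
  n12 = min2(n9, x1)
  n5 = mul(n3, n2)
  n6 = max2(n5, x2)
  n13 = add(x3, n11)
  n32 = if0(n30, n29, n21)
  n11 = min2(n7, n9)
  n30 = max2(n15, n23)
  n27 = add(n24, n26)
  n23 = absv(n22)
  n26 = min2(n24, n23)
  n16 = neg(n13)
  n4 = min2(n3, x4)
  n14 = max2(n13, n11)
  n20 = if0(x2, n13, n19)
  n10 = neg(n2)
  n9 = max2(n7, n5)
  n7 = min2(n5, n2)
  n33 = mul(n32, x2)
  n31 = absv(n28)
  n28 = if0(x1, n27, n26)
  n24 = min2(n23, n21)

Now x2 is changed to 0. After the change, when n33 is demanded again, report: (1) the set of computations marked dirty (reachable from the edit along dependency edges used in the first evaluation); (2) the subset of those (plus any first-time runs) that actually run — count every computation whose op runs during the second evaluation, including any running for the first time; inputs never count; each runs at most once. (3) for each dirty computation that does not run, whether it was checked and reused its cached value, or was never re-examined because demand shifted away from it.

The edit dirties: n3, n5, n7, n9, n11, n13, n14, n15, n19, n20, n21, n22, n23, n24, n26, n28, n29, n30, n32, n33.
7 computations run: n3, n20, n22, n23, n30, n32, n33.
Cache hits after checking: n5, n7, n9, n11, n13, n14, n15, n19, n21.
Unvisited dirty nodes (no longer demanded): n24, n26, n28, n29.
Note the branch switch — demand abandons n24, n26, n28, n29, which are never re-examined.

First demand of the output computes:
  n2 = max2(-3, 0) = 0
  n3 = min2(6, 0) = 0
  n5 = mul(0, 0) = 0
  n7 = min2(0, 0) = 0
  n9 = max2(0, 0) = 0
  n11 = min2(0, 0) = 0
  n13 = add(1, 0) = 1
  n14 = max2(1, 0) = 1
  n15 = sub(1, 1) = 0
  n19 = absv(0) = 0
  n20 = if0(x2=6 -> else branch n19) = 0
  n21 = max2(0, 0) = 0
  n22 = if0(x3=1 -> else branch n20) = 0
  n23 = absv(0) = 0
  n24 = min2(0, 0) = 0
  n26 = min2(0, 0) = 0
  n28 = if0(x1=-3 -> else branch n26) = 0
  n29 = neg(0) = 0
  n30 = max2(0, 0) = 0
  n32 = if0(n30=0 -> then branch n29) = 0
  n33 = mul(0, 6) = 0

After the edit, cleaning proceeds:
  n3: a read changed (x2 6->0) — executes, giving 0 — identical to its old value.
  n5: dirty, but its reads are unchanged (n3 unchanged, n2 unchanged); cached 0 stands.
  n7: dirty, but its reads are unchanged (n5 unchanged, n2 unchanged); cached 0 stands.
  n9: dirty, but its reads are unchanged (n7 unchanged, n5 unchanged); cached 0 stands.
  n11: dirty, but its reads are unchanged (n7 unchanged, n9 unchanged); cached 0 stands.
  n13: dirty, but its reads are unchanged (x3 unchanged, n11 unchanged); cached 1 stands.
  n14: dirty, but its reads are unchanged (n13 unchanged, n11 unchanged); cached 1 stands.
  n15: dirty, but its reads are unchanged (n14 unchanged, n13 unchanged); cached 0 stands.
  n19: dirty, but its reads are unchanged (n15 unchanged); cached 0 stands.
  n20: a read changed (x2 6->0) — executes, giving 1.
  n21: dirty, but its reads are unchanged (n19 unchanged, x4 unchanged); cached 0 stands.
  n22: a read changed (n20 0->1) — executes, giving 1.
  n23: a read changed (n22 0->1) — executes, giving 1.
  n24: stays stale; no demand reaches it after the flip.
  n26: stays stale; no demand reaches it after the flip.
  n28: stays stale; no demand reaches it after the flip.
  n29: stays stale; no demand reaches it after the flip.
  n30: a read changed (n23 0->1) — executes, giving 1.
  n32: a read changed (n30 0->1) — executes, giving 0 — identical to its old value.
  n33: a read changed (x2 6->0) — executes, giving 0 — identical to its old value.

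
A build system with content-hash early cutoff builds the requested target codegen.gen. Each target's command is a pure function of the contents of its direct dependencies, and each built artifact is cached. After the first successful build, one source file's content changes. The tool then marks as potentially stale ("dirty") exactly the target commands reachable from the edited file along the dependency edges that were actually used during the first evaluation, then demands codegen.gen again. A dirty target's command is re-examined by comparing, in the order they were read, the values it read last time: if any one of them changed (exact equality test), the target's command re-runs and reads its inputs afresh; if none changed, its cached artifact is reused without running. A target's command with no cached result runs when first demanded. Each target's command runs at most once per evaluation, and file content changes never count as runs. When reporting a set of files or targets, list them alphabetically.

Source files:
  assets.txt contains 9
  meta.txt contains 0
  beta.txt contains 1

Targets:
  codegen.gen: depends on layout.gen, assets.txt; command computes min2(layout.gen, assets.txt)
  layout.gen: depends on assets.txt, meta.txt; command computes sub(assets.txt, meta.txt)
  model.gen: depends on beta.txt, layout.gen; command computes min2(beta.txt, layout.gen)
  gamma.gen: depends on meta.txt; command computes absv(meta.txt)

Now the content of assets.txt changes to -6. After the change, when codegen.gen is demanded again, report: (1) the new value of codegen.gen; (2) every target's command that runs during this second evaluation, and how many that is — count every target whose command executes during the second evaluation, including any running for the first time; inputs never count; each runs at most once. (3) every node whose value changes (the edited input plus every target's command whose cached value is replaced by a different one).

New value of codegen.gen: -6.
Target commands that run: codegen.gen, layout.gen — 2 in total.
Values that change: assets.txt, codegen.gen, layout.gen.

First evaluation (everything demanded from the output):
  layout.gen = sub(9, 0) = 9
  codegen.gen = min2(9, 9) = 9

Propagation after the edit:
  layout.gen: runs — assets.txt 9->-6; result -6.
  codegen.gen: runs — layout.gen 9->-6; assets.txt 9->-6; result -6.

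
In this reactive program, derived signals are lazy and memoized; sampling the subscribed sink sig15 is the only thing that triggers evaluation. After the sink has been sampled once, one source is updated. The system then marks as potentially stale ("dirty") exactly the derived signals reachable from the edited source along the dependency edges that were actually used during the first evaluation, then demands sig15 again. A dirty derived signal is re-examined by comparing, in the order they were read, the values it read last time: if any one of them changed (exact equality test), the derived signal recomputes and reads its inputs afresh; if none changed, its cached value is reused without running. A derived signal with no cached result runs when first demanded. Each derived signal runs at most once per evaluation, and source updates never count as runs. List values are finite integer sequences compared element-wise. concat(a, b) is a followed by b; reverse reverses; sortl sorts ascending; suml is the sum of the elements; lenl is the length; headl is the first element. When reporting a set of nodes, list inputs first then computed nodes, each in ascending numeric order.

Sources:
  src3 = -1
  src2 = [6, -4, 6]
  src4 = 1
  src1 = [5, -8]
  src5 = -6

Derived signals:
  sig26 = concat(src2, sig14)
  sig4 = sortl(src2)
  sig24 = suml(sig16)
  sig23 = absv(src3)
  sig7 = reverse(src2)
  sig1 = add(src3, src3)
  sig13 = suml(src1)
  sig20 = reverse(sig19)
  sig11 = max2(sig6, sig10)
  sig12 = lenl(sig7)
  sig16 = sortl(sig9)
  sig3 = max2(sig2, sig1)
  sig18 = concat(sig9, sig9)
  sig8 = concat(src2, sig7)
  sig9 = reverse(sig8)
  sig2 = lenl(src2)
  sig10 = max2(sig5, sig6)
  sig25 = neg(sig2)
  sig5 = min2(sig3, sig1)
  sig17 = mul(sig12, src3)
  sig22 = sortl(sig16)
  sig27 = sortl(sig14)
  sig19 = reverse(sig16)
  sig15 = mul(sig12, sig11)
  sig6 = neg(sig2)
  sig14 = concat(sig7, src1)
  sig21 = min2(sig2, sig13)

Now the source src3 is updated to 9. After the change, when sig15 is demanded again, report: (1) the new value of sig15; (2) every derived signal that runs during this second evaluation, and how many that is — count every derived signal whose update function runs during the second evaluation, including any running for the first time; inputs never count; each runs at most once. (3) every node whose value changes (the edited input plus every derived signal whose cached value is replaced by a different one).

First demand of the output computes:
  sig1 = add(-1, -1) = -2
  sig2 = lenl([6, -4, 6]) = 3
  sig3 = max2(3, -2) = 3
  sig5 = min2(3, -2) = -2
  sig6 = neg(3) = -3
  sig7 = reverse([6, -4, 6]) = [6, -4, 6]
  sig10 = max2(-2, -3) = -2
  sig11 = max2(-3, -2) = -2
  sig12 = lenl([6, -4, 6]) = 3
  sig15 = mul(3, -2) = -6

After the edit, cleaning proceeds:
  sig1: a read changed (src3 -1->9; src3 -1->9) — executes, giving 18.
  sig3: a read changed (sig1 -2->18) — executes, giving 18.
  sig5: a read changed (sig3 3->18; sig1 -2->18) — executes, giving 18.
  sig10: a read changed (sig5 -2->18) — executes, giving 18.
  sig11: a read changed (sig10 -2->18) — executes, giving 18.
  sig15: a read changed (sig11 -2->18) — executes, giving 54.

Demanding sig15 again yields 54.
6 derived signals run: sig1, sig3, sig5, sig10, sig11, sig15.
The nodes whose values change: src3, sig1, sig3, sig5, sig10, sig11, sig15.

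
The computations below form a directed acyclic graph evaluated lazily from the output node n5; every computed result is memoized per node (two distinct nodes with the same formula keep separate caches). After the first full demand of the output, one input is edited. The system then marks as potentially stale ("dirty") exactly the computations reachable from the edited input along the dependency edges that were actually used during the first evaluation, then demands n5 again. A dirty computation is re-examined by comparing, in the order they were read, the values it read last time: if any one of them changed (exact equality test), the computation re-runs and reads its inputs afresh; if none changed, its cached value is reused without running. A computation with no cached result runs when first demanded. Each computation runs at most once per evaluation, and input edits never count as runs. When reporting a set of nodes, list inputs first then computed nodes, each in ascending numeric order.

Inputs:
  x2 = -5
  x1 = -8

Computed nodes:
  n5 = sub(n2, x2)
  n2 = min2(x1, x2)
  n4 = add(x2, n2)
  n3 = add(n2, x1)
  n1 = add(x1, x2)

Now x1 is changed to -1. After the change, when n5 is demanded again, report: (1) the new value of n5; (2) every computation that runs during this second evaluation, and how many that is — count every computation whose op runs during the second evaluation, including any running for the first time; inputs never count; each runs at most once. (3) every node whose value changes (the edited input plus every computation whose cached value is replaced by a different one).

Demanding n5 again yields 0.
2 computations run: n2, n5.
The nodes whose values change: x1, n2, n5.

First demand of the output computes:
  n2 = min2(-8, -5) = -8
  n5 = sub(-8, -5) = -3

After the edit, cleaning proceeds:
  n2: a read changed (x1 -8->-1) — executes, giving -5.
  n5: a read changed (n2 -8->-5) — executes, giving 0.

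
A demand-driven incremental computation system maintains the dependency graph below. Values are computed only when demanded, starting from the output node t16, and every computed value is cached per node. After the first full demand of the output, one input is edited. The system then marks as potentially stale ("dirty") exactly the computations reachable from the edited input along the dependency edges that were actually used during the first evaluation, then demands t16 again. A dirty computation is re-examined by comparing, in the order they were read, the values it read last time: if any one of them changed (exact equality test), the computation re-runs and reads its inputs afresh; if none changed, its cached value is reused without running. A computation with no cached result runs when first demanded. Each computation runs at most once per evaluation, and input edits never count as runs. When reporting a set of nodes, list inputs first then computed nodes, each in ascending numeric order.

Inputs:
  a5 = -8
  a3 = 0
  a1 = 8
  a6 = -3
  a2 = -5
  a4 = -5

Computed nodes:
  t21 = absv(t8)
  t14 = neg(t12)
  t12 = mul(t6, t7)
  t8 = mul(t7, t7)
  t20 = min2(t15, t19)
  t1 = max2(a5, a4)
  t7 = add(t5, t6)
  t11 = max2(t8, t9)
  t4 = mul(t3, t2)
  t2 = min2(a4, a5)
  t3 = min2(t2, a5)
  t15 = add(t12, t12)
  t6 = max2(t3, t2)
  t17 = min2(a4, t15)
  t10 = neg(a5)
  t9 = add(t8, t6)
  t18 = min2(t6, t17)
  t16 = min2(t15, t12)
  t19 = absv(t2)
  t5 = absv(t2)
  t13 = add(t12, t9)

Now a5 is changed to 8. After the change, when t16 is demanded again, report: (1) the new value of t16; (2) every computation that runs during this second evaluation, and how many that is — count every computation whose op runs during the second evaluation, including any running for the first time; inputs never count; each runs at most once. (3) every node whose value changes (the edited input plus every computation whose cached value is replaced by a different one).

First evaluation (everything demanded from the output):
  t2 = min2(-5, -8) = -8
  t3 = min2(-8, -8) = -8
  t5 = absv(-8) = 8
  t6 = max2(-8, -8) = -8
  t7 = add(8, -8) = 0
  t12 = mul(-8, 0) = 0
  t15 = add(0, 0) = 0
  t16 = min2(0, 0) = 0

Propagation after the edit:
  t2: runs — a5 -8->8; result -5.
  t3: runs — t2 -8->-5; a5 -8->8; result -5.
  t5: runs — t2 -8->-5; result 5.
  t6: runs — t3 -8->-5; t2 -8->-5; result -5.
  t7: runs — t5 8->5; t6 -8->-5; result 0 (same value as before).
  t12: runs — t6 -8->-5; result 0 (same value as before).
  t15: checked — values it read are unchanged (t12 unchanged, t12 unchanged); reused cached 0 without running.
  t16: checked — values it read are unchanged (t15 unchanged, t12 unchanged); reused cached 0 without running.

Key observation: the cutoff stops propagation at t15 — its inputs' values are unchanged, so it reuses its cache.

New value of t16: 0.
Computations that run: t2, t3, t5, t6, t7, t12 — 6 in total.
Values that change: a5, t2, t3, t5, t6.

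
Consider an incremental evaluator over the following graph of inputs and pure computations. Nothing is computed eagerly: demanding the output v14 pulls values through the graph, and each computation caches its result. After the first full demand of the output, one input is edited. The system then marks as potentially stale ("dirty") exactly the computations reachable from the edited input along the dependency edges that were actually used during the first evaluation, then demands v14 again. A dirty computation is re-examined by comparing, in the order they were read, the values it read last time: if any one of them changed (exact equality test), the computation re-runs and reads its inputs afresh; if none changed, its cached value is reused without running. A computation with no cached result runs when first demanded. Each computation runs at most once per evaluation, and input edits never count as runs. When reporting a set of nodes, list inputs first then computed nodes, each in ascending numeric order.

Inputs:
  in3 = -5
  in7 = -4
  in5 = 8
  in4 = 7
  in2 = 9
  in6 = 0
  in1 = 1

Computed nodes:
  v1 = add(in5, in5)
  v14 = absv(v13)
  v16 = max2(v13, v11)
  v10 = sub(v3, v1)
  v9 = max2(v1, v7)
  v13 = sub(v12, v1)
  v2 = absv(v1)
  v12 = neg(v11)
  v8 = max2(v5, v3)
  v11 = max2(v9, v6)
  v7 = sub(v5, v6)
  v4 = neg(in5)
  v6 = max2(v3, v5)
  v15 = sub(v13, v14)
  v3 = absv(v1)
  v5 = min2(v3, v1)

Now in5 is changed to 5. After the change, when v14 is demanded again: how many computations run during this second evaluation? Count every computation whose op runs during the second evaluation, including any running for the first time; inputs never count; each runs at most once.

Initial pass — values computed on the first demand:
  v1 = add(8, 8) = 16
  v3 = absv(16) = 16
  v5 = min2(16, 16) = 16
  v6 = max2(16, 16) = 16
  v7 = sub(16, 16) = 0
  v9 = max2(16, 0) = 16
  v11 = max2(16, 16) = 16
  v12 = neg(16) = -16
  v13 = sub(-16, 16) = -32
  v14 = absv(-32) = 32

Second demand — change propagation:
  v1: re-runs because in5 8->5; in5 8->5; new result 10.
  v3: re-runs because v1 16->10; new result 10.
  v5: re-runs because v3 16->10; v1 16->10; new result 10.
  v6: re-runs because v3 16->10; v5 16->10; new result 10.
  v7: re-runs because v5 16->10; v6 16->10; new result 0 (unchanged).
  v9: re-runs because v1 16->10; new result 10.
  v11: re-runs because v9 16->10; v6 16->10; new result 10.
  v12: re-runs because v11 16->10; new result -10.
  v13: re-runs because v12 -16->-10; v1 16->10; new result -20.
  v14: re-runs because v13 -32->-20; new result 20.

Run set: v1, v3, v5, v6, v7, v9, v11, v12, v13, v14 (10 run).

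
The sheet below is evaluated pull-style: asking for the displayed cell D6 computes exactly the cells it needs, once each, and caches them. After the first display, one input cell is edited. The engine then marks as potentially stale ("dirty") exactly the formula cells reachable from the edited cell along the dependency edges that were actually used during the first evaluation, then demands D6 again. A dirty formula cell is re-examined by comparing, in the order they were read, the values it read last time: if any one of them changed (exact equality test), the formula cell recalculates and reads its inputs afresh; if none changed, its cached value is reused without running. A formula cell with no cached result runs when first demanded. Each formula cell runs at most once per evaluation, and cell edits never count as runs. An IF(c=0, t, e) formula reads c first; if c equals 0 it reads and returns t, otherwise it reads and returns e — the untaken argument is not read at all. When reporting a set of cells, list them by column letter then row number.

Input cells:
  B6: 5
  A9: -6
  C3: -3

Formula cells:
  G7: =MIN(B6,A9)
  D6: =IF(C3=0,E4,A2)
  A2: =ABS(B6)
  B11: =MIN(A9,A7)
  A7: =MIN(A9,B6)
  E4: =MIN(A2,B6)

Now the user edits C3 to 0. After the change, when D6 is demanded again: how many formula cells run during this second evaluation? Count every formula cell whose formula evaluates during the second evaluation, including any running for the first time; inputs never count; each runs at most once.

First demand of the output computes:
  A2 = ABS(5) = 5
  D6 = IF(C3=0: C3=-3 -> else branch A2) = 5

After the edit, cleaning proceeds:
  E4: had never run; runs now, result 5.
  D6: a read changed (C3 -3->0) — executes, giving 5 — identical to its old value.

Note the branch switch — E4 had no cache and runs now for the first time.

2 formula cells run: D6, E4.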